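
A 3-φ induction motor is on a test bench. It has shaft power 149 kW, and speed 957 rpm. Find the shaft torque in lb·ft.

1100 lb·ft

ω = 2π × 957/60 = 100.2 rad/s
τ = P/ω = 149000/100.2 = 1487 N·m
In lb·ft: 1487/1.356 = 1100 lb·ft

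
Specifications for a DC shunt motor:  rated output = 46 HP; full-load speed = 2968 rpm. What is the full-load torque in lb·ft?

P_out = 46 × 746 = 34316 W
ω = 2π × 2968/60 = 310.8 rad/s
τ = P_out/ω = 34316/310.8 = 110.4 N·m
In lb·ft: 110.4/1.356 = 81.4 lb·ft

81.4 lb·ft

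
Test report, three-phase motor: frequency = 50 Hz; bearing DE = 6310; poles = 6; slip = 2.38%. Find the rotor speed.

976 rpm

n_s = 120f/p = 120×50/6 = 1000 rpm
n = n_s(1 − s) = 1000 × (1 − 0.0238) = 976 rpm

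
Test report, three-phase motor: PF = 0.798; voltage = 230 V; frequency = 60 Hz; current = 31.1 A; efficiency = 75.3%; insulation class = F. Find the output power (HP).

9.98 HP

P_in = √3·V·I·cosφ = 1.732 × 230 × 31.1 × 0.798 = 9886 W
P_out = η·P_in = 0.753 × 9886 = 7444 W
= 7444/746 = 9.98 HP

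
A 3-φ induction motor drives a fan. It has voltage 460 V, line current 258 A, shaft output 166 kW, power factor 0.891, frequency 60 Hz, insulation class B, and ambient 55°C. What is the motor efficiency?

90.6 %

P_out = 166 kW = 166000 W
P_in = √3·V_L·I_L·cosφ = 1.732 × 460 × 258 × 0.891 = 183148 W
η = P_out / P_in = 166000 / 183148 = 0.906 = 90.6%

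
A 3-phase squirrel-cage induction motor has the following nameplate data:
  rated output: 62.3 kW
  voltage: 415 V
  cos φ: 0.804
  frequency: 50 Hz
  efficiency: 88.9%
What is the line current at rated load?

121 A

P_out = 62.3 kW = 62300 W
P_in = P_out / η = 62300 / 0.889 = 70079 W
I_L = P_in / (√3·V_L·cosφ) = 70079 / (1.732 × 415 × 0.804) = 121 A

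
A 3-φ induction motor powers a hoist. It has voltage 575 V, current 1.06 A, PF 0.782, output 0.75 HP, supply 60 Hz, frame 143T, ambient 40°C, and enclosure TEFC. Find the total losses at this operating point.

266 W

P_in = √3·V·I·cosφ = 1.732×575×1.06×0.782 = 826 W
P_out = 0.75×746 = 560 W
Losses = P_in − P_out = 826 − 560 = 266 W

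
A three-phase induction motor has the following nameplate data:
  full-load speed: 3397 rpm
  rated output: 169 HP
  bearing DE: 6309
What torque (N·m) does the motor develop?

354 N·m

P_out = 169 × 746 = 126074 W
ω = 2π × 3397/60 = 355.7 rad/s
τ = P_out/ω = 126074/355.7 = 354 N·m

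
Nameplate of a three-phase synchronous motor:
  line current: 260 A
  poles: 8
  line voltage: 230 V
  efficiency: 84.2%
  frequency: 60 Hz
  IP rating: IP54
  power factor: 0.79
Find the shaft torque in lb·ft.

P_in = √3·V·I·cosφ = 1.732 × 230 × 260 × 0.79 = 81823 W
P_out = η·P_in = 0.842 × 81823 = 68895 W
n = n_s = 120×60/8 = 900 rpm (synchronous)
ω = 2π×900/60 = 94.25 rad/s
τ = P_out/ω = 68895/94.25 = 731 N·m
In lb·ft: 731/1.356 = 539 lb·ft

539 lb·ft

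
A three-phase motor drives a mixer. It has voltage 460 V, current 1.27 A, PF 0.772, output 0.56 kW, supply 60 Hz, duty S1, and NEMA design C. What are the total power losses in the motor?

221 W

P_in = √3·V·I·cosφ = 1.732×460×1.27×0.772 = 781 W
P_out = 560 W
Losses = P_in − P_out = 781 − 560 = 221 W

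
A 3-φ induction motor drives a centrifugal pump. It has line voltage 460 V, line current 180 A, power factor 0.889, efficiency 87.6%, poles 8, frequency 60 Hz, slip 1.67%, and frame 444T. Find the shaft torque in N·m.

P_in = √3·V·I·cosφ = 1.732 × 460 × 180 × 0.889 = 127491 W
P_out = η·P_in = 0.876 × 127491 = 111682 W
n_s = 120×60/8 = 900 rpm; n = 900×(1−0.0167) = 885 rpm
ω = 2π×885/60 = 92.68 rad/s
τ = P_out/ω = 111682/92.68 = 1210 N·m

1210 N·m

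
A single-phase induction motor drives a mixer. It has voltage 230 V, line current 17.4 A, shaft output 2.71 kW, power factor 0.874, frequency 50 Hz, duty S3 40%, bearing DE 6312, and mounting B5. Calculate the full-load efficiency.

77.5 %

P_out = 2.71 kW = 2710 W
P_in = V·I·cosφ = 230 × 17.4 × 0.874 = 3498 W
η = P_out / P_in = 2710 / 3498 = 0.775 = 77.5%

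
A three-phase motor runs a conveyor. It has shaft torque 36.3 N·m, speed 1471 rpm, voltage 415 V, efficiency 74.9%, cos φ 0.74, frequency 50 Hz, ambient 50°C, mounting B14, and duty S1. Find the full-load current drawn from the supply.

14 A

ω = 2π×1471/60 = 154 rad/s; P_out = τω = 36.3 × 154 = 5590 W
P_in = P_out / η = 5590 / 0.749 = 7463 W
I_L = P_in / (√3·V_L·cosφ) = 7463 / (1.732 × 415 × 0.74) = 14 A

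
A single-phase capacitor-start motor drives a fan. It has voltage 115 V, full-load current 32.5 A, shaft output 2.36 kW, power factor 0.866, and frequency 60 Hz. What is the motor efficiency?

72.9 %

P_out = 2.36 kW = 2360 W
P_in = V·I·cosφ = 115 × 32.5 × 0.866 = 3237 W
η = P_out / P_in = 2360 / 3237 = 0.729 = 72.9%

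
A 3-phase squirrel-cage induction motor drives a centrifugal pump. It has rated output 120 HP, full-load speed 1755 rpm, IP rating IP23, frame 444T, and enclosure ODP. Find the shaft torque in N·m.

487 N·m

P_out = 120 × 746 = 89520 W
ω = 2π × 1755/60 = 183.8 rad/s
τ = P_out/ω = 89520/183.8 = 487 N·m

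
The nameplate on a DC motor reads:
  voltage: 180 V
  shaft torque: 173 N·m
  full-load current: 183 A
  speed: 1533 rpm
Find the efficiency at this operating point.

ω = 2π × 1533/60 = 160.5 rad/s; P_out = τω = 173 × 160.5 = 27767 W
P_in = V·I = 180 × 183 = 32940 W
η = P_out / P_in = 27767 / 32940 = 0.843 = 84.3%

84.3 %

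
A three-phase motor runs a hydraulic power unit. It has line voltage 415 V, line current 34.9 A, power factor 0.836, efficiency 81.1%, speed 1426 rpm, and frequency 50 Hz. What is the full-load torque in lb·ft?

P_in = √3·V·I·cosφ = 1.732 × 415 × 34.9 × 0.836 = 20971 W
P_out = η·P_in = 0.811 × 20971 = 17007 W
n = 1426 rpm
ω = 2π×1426/60 = 149.3 rad/s
τ = P_out/ω = 17007/149.3 = 113.9 N·m
In lb·ft: 113.9/1.356 = 84 lb·ft

84 lb·ft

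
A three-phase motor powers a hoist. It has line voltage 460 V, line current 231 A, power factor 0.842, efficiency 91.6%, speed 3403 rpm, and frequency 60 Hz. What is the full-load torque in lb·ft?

294 lb·ft

P_in = √3·V·I·cosφ = 1.732 × 460 × 231 × 0.842 = 154964 W
P_out = η·P_in = 0.916 × 154964 = 141947 W
n = 3403 rpm
ω = 2π×3403/60 = 356.4 rad/s
τ = P_out/ω = 141947/356.4 = 398.3 N·m
In lb·ft: 398.3/1.356 = 294 lb·ft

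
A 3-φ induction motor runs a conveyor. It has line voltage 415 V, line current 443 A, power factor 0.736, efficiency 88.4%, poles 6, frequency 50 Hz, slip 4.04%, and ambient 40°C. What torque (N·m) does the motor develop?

2060 N·m

P_in = √3·V·I·cosφ = 1.732 × 415 × 443 × 0.736 = 234357 W
P_out = η·P_in = 0.884 × 234357 = 207172 W
n_s = 120×50/6 = 1000 rpm; n = 1000×(1−0.0404) = 960 rpm
ω = 2π×960/60 = 100.5 rad/s
τ = P_out/ω = 207172/100.5 = 2060 N·m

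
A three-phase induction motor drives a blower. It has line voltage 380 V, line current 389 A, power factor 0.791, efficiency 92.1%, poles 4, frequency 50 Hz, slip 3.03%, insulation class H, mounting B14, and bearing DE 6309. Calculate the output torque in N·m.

1220 N·m

P_in = √3·V·I·cosφ = 1.732 × 380 × 389 × 0.791 = 202515 W
P_out = η·P_in = 0.921 × 202515 = 186516 W
n_s = 120×50/4 = 1500 rpm; n = 1500×(1−0.0303) = 1455 rpm
ω = 2π×1455/60 = 152.4 rad/s
τ = P_out/ω = 186516/152.4 = 1220 N·m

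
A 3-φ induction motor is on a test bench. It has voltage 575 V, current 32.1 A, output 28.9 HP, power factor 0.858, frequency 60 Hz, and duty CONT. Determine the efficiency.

78.6 %

P_out = 28.9 × 746 = 21559 W
P_in = √3·V_L·I_L·cosφ = 1.732 × 575 × 32.1 × 0.858 = 27429 W
η = P_out / P_in = 21559 / 27429 = 0.786 = 78.6%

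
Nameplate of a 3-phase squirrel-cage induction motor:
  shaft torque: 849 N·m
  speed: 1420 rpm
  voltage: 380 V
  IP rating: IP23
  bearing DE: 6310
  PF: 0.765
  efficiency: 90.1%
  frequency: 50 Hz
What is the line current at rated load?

278 A

ω = 2π×1420/60 = 148.7 rad/s; P_out = τω = 849 × 148.7 = 126246 W
P_in = P_out / η = 126246 / 0.901 = 140118 W
I_L = P_in / (√3·V_L·cosφ) = 140118 / (1.732 × 380 × 0.765) = 278 A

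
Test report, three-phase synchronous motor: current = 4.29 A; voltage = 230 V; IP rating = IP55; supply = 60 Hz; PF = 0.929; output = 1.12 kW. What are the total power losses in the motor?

468 W

P_in = √3·V·I·cosφ = 1.732×230×4.29×0.929 = 1588 W
P_out = 1120 W
Losses = P_in − P_out = 1588 − 1120 = 468 W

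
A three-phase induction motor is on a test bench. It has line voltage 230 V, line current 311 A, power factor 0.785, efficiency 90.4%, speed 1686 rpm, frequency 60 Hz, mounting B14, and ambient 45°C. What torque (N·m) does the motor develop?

P_in = √3·V·I·cosφ = 1.732 × 230 × 311 × 0.785 = 97254 W
P_out = η·P_in = 0.904 × 97254 = 87918 W
n = 1686 rpm
ω = 2π×1686/60 = 176.6 rad/s
τ = P_out/ω = 87918/176.6 = 498 N·m

498 N·m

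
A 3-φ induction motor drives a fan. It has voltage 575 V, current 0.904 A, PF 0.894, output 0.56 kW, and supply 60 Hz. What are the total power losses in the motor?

245 W

P_in = √3·V·I·cosφ = 1.732×575×0.904×0.894 = 805 W
P_out = 560 W
Losses = P_in − P_out = 805 − 560 = 245 W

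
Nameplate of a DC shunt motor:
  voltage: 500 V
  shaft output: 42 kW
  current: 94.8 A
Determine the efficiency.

P_out = 42 kW = 42000 W
P_in = V·I = 500 × 94.8 = 47400 W
η = P_out / P_in = 42000 / 47400 = 0.886 = 88.6%

88.6 %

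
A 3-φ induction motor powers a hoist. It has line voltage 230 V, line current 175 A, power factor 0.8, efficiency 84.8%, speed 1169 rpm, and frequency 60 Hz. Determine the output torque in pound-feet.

P_in = √3·V·I·cosφ = 1.732 × 230 × 175 × 0.8 = 55770 W
P_out = η·P_in = 0.848 × 55770 = 47293 W
n = 1169 rpm
ω = 2π×1169/60 = 122.4 rad/s
τ = P_out/ω = 47293/122.4 = 386.4 N·m
In lb·ft: 386.4/1.356 = 285 lb·ft

285 lb·ft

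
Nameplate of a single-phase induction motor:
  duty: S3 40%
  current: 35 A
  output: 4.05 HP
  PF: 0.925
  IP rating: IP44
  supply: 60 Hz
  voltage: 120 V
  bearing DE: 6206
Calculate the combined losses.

864 W

P_in = V·I·cosφ = 120×35×0.925 = 3885 W
P_out = 4.05×746 = 3021 W
Losses = P_in − P_out = 3885 − 3021 = 864 W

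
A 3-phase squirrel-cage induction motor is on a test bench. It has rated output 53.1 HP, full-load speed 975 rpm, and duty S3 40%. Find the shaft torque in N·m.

P_out = 53.1 × 746 = 39613 W
ω = 2π × 975/60 = 102.1 rad/s
τ = P_out/ω = 39613/102.1 = 388 N·m

388 N·m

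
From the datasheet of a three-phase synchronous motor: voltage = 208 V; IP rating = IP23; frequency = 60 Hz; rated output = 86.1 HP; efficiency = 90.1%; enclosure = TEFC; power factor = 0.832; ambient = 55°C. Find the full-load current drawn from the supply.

P_out = 86.1 × 746 = 64231 W
P_in = P_out / η = 64231 / 0.901 = 71289 W
I_L = P_in / (√3·V_L·cosφ) = 71289 / (1.732 × 208 × 0.832) = 238 A

238 A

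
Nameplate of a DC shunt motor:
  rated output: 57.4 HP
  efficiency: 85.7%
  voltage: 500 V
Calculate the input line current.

P_out = 57.4 × 746 = 42820 W
P_in = P_out / η = 42820 / 0.857 = 49965 W
I = P_in / V = 49965 / 500 = 99.9 A

99.9 A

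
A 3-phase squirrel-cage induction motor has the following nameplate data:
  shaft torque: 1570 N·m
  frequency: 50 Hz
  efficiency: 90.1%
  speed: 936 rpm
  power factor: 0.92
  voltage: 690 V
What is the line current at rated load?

ω = 2π×936/60 = 98.02 rad/s; P_out = τω = 1570 × 98.02 = 153891 W
P_in = P_out / η = 153891 / 0.901 = 170800 W
I_L = P_in / (√3·V_L·cosφ) = 170800 / (1.732 × 690 × 0.92) = 155 A

155 A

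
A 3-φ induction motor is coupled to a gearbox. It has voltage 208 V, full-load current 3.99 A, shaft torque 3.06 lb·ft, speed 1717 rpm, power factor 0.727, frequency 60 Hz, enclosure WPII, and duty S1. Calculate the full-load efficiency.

τ = 3.06 lb·ft × 1.356 = 4.149 N·m
ω = 2π × 1717/60 = 179.8 rad/s; P_out = τω = 4.149 × 179.8 = 746 W
P_in = √3·V_L·I_L·cosφ = 1.732 × 208 × 3.99 × 0.727 = 1045 W
η = P_out / P_in = 746 / 1045 = 0.714 = 71.4%

71.4 %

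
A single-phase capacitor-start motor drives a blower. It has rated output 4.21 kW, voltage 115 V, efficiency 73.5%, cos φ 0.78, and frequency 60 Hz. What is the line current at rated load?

P_out = 4.21 kW = 4210 W
P_in = P_out / η = 4210 / 0.735 = 5728 W
I = P_in / (V·cosφ) = 5728 / (115 × 0.78) = 63.9 A

63.9 A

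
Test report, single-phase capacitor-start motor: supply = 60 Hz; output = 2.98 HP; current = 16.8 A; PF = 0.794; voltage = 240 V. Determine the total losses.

P_in = V·I·cosφ = 240×16.8×0.794 = 3201 W
P_out = 2.98×746 = 2223 W
Losses = P_in − P_out = 3201 − 2223 = 978 W

978 W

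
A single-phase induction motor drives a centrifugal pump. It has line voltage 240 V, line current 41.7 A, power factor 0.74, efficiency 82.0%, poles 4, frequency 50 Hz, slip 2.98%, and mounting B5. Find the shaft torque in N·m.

39.8 N·m

P_in = V·I·cosφ = 240 × 41.7 × 0.74 = 7406 W
P_out = η·P_in = 0.82 × 7406 = 6073 W
n_s = 120×50/4 = 1500 rpm; n = 1500×(1−0.0298) = 1455 rpm
ω = 2π×1455/60 = 152.4 rad/s
τ = P_out/ω = 6073/152.4 = 39.8 N·m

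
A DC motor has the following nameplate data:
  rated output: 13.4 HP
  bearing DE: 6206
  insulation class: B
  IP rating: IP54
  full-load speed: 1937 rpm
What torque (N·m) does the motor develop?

P_out = 13.4 × 746 = 9996 W
ω = 2π × 1937/60 = 202.8 rad/s
τ = P_out/ω = 9996/202.8 = 49.3 N·m

49.3 N·m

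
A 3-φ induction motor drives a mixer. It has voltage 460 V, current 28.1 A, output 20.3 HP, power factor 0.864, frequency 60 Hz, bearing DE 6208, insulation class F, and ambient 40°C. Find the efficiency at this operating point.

P_out = 20.3 × 746 = 15144 W
P_in = √3·V_L·I_L·cosφ = 1.732 × 460 × 28.1 × 0.864 = 19343 W
η = P_out / P_in = 15144 / 19343 = 0.783 = 78.3%

78.3 %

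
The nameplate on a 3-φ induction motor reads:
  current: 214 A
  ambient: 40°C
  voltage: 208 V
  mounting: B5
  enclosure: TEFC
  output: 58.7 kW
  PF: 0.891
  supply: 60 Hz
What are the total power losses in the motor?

P_in = √3·V·I·cosφ = 1.732×208×214×0.891 = 68691 W
P_out = 58700 W
Losses = P_in − P_out = 68691 − 58700 = 9991 W

9990 W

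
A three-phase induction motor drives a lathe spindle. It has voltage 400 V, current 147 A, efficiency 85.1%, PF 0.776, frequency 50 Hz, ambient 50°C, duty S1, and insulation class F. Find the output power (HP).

P_in = √3·V·I·cosφ = 1.732 × 400 × 147 × 0.776 = 79029 W
P_out = η·P_in = 0.851 × 79029 = 67254 W
= 67254/746 = 90.2 HP

90.2 HP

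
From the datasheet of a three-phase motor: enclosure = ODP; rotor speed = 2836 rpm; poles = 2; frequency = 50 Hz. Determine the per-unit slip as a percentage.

n_s = 120f/p = 120×50/2 = 3000 rpm
s = (n_s − n)/n_s = (3000 − 2836)/3000 = 0.0547

5.47 %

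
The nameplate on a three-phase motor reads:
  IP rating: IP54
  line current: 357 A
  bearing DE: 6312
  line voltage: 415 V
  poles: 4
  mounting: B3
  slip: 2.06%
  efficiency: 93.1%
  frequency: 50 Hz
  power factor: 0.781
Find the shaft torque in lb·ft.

895 lb·ft

P_in = √3·V·I·cosφ = 1.732 × 415 × 357 × 0.781 = 200408 W
P_out = η·P_in = 0.931 × 200408 = 186580 W
n_s = 120×50/4 = 1500 rpm; n = 1500×(1−0.0206) = 1469 rpm
ω = 2π×1469/60 = 153.8 rad/s
τ = P_out/ω = 186580/153.8 = 1213 N·m
In lb·ft: 1213/1.356 = 895 lb·ft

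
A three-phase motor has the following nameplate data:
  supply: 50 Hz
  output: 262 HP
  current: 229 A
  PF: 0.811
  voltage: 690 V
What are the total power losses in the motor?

26.5 kW

P_in = √3·V·I·cosφ = 1.732×690×229×0.811 = 221949 W
P_out = 262×746 = 195452 W
Losses = P_in − P_out = 221949 − 195452 = 26497 W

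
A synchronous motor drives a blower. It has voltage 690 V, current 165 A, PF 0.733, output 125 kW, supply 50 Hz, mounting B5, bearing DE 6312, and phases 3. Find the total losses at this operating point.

19500 W

P_in = √3·V·I·cosφ = 1.732×690×165×0.733 = 144539 W
P_out = 125000 W
Losses = P_in − P_out = 144539 − 125000 = 19539 W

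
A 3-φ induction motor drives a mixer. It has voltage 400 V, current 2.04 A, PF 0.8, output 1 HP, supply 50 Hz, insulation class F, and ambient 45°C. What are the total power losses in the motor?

P_in = √3·V·I·cosφ = 1.732×400×2.04×0.8 = 1131 W
P_out = 1×746 = 746 W
Losses = P_in − P_out = 1131 − 746 = 385 W

385 W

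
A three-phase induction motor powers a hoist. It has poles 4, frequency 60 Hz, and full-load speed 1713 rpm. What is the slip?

n_s = 120f/p = 120×60/4 = 1800 rpm
s = (n_s − n)/n_s = (1800 − 1713)/1800 = 0.0483

4.83 %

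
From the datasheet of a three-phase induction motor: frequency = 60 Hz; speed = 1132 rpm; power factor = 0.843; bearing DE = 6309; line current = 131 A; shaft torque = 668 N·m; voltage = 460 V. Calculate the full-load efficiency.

ω = 2π × 1132/60 = 118.5 rad/s; P_out = τω = 668 × 118.5 = 79158 W
P_in = √3·V_L·I_L·cosφ = 1.732 × 460 × 131 × 0.843 = 87984 W
η = P_out / P_in = 79158 / 87984 = 0.900 = 90.0%

90.0 %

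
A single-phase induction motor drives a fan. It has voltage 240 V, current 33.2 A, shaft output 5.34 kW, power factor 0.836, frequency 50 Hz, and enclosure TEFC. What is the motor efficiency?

80.2 %

P_out = 5.34 kW = 5340 W
P_in = V·I·cosφ = 240 × 33.2 × 0.836 = 6661 W
η = P_out / P_in = 5340 / 6661 = 0.802 = 80.2%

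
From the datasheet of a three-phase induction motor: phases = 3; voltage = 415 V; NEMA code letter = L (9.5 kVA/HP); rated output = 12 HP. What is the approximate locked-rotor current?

S_LR = 9.5 × 12 = 114 kVA
I_LR = S_LR/(√3·V_L) = 114000/(1.732×415) = 159 A

159 A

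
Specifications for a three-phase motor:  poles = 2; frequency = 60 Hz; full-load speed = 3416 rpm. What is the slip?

n_s = 120f/p = 120×60/2 = 3600 rpm
s = (n_s − n)/n_s = (3600 − 3416)/3600 = 0.0511

5.11 %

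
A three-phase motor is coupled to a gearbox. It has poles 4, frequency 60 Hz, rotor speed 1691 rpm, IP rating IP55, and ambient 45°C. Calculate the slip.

n_s = 120f/p = 120×60/4 = 1800 rpm
s = (n_s − n)/n_s = (1800 − 1691)/1800 = 0.0606

6.06 %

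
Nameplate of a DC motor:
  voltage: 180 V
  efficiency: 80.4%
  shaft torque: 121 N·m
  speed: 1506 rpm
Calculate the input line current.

ω = 2π×1506/60 = 157.7 rad/s; P_out = τω = 121 × 157.7 = 19082 W
P_in = P_out / η = 19082 / 0.804 = 23734 W
I = P_in / V = 23734 / 180 = 132 A

132 A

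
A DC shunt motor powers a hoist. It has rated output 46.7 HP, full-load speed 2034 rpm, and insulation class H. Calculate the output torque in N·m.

P_out = 46.7 × 746 = 34838 W
ω = 2π × 2034/60 = 213 rad/s
τ = P_out/ω = 34838/213 = 164 N·m

164 N·m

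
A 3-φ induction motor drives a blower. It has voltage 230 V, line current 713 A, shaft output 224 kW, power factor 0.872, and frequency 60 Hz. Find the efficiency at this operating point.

P_out = 224 kW = 224000 W
P_in = √3·V_L·I_L·cosφ = 1.732 × 230 × 713 × 0.872 = 247675 W
η = P_out / P_in = 224000 / 247675 = 0.904 = 90.4%

90.4 %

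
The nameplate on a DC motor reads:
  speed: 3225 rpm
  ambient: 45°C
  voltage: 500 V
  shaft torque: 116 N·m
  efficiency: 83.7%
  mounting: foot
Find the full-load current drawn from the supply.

ω = 2π×3225/60 = 337.7 rad/s; P_out = τω = 116 × 337.7 = 39173 W
P_in = P_out / η = 39173 / 0.837 = 46802 W
I = P_in / V = 46802 / 500 = 93.6 A

93.6 A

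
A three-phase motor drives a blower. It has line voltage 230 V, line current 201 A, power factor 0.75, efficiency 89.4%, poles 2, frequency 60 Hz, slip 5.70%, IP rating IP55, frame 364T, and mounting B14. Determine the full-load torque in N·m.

151 N·m

P_in = √3·V·I·cosφ = 1.732 × 230 × 201 × 0.75 = 60053 W
P_out = η·P_in = 0.894 × 60053 = 53687 W
n_s = 120×60/2 = 3600 rpm; n = 3600×(1−0.057) = 3395 rpm
ω = 2π×3395/60 = 355.5 rad/s
τ = P_out/ω = 53687/355.5 = 151 N·m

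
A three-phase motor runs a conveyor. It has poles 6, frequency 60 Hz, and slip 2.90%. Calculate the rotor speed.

1165 rpm

n_s = 120f/p = 120×60/6 = 1200 rpm
n = n_s(1 − s) = 1200 × (1 − 0.029) = 1165 rpm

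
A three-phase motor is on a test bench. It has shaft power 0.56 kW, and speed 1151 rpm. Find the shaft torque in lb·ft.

ω = 2π × 1151/60 = 120.5 rad/s
τ = P/ω = 560/120.5 = 4.647 N·m
In lb·ft: 4.647/1.356 = 3.43 lb·ft

3.43 lb·ft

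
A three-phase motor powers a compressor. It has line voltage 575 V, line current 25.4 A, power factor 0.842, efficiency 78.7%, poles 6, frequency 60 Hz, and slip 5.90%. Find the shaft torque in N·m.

P_in = √3·V·I·cosφ = 1.732 × 575 × 25.4 × 0.842 = 21299 W
P_out = η·P_in = 0.787 × 21299 = 16762 W
n_s = 120×60/6 = 1200 rpm; n = 1200×(1−0.059) = 1129 rpm
ω = 2π×1129/60 = 118.2 rad/s
τ = P_out/ω = 16762/118.2 = 142 N·m

142 N·m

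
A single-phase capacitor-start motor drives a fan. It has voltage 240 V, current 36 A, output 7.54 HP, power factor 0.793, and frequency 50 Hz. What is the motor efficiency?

82.1 %

P_out = 7.54 × 746 = 5625 W
P_in = V·I·cosφ = 240 × 36 × 0.793 = 6852 W
η = P_out / P_in = 5625 / 6852 = 0.821 = 82.1%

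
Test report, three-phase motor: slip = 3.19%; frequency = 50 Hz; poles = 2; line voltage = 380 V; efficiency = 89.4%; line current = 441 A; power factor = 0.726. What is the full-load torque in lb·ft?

P_in = √3·V·I·cosφ = 1.732 × 380 × 441 × 0.726 = 210720 W
P_out = η·P_in = 0.894 × 210720 = 188384 W
n_s = 120×50/2 = 3000 rpm; n = 3000×(1−0.0319) = 2904 rpm
ω = 2π×2904/60 = 304.1 rad/s
τ = P_out/ω = 188384/304.1 = 619.5 N·m
In lb·ft: 619.5/1.356 = 457 lb·ft

457 lb·ft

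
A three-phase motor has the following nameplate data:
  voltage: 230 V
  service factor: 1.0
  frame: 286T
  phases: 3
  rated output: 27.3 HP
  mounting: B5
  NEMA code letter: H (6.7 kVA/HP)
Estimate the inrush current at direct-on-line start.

459 A

S_LR = 6.7 × 27.3 = 182.91 kVA
I_LR = S_LR/(√3·V_L) = 182910/(1.732×230) = 459 A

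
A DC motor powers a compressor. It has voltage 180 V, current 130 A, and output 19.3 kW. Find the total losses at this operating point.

4.1 kW

P_in = V·I = 180×130 = 23400 W
P_out = 19300 W
Losses = P_in − P_out = 23400 − 19300 = 4100 W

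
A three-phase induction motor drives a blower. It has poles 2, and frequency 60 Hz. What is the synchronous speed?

3600 rpm

n_s = 120f/p = 120×60/2 = 3600 rpm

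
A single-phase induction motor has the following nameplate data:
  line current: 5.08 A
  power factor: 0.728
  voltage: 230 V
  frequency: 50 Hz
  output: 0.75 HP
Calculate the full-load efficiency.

P_out = 0.75 × 746 = 560 W
P_in = V·I·cosφ = 230 × 5.08 × 0.728 = 851 W
η = P_out / P_in = 560 / 851 = 0.658 = 65.8%

65.8 %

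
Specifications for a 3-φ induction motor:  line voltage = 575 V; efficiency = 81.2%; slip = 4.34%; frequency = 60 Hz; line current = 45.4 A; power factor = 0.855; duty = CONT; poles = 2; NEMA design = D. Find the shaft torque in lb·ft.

64.2 lb·ft

P_in = √3·V·I·cosφ = 1.732 × 575 × 45.4 × 0.855 = 38658 W
P_out = η·P_in = 0.812 × 38658 = 31390 W
n_s = 120×60/2 = 3600 rpm; n = 3600×(1−0.0434) = 3444 rpm
ω = 2π×3444/60 = 360.7 rad/s
τ = P_out/ω = 31390/360.7 = 87.03 N·m
In lb·ft: 87.03/1.356 = 64.2 lb·ft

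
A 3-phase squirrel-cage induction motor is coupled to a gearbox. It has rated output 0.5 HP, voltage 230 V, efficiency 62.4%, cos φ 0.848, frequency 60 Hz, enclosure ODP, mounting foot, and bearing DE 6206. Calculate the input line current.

P_out = 0.5 × 746 = 373 W
P_in = P_out / η = 373 / 0.624 = 598 W
I_L = P_in / (√3·V_L·cosφ) = 598 / (1.732 × 230 × 0.848) = 1.77 A

1.77 A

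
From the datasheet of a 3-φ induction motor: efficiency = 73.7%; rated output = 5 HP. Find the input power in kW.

5.06 kW

P_out = 5 × 746 = 3730 W
P_in = P_out/η = 3730/0.737 = 5061 W = 5.06 kW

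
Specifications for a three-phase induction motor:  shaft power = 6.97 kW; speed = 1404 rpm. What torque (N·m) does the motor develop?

ω = 2π × 1404/60 = 147 rad/s
τ = P/ω = 6970/147 = 47.4 N·m

47.4 N·m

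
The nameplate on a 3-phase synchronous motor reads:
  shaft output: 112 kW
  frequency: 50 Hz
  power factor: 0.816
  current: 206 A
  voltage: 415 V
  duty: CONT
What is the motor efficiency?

P_out = 112 kW = 112000 W
P_in = √3·V_L·I_L·cosφ = 1.732 × 415 × 206 × 0.816 = 120824 W
η = P_out / P_in = 112000 / 120824 = 0.927 = 92.7%

92.7 %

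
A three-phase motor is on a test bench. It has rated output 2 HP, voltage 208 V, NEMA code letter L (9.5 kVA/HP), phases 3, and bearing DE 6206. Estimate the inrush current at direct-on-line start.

52.7 A

S_LR = 9.5 × 2 = 19 kVA
I_LR = S_LR/(√3·V_L) = 19000/(1.732×208) = 52.7 A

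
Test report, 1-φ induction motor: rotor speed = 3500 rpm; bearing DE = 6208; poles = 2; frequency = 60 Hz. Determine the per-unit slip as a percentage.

2.78 %

n_s = 120f/p = 120×60/2 = 3600 rpm
s = (n_s − n)/n_s = (3600 − 3500)/3600 = 0.0278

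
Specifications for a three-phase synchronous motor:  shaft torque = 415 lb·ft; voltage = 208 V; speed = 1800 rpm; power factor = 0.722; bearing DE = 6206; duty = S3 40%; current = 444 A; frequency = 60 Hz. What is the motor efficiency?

91.8 %

τ = 415 lb·ft × 1.356 = 562.7 N·m
ω = 2π × 1800/60 = 188.5 rad/s; P_out = τω = 562.7 × 188.5 = 106069 W
P_in = √3·V_L·I_L·cosφ = 1.732 × 208 × 444 × 0.722 = 115487 W
η = P_out / P_in = 106069 / 115487 = 0.918 = 91.8%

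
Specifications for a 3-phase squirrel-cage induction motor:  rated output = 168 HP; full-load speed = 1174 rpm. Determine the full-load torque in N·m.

P_out = 168 × 746 = 125328 W
ω = 2π × 1174/60 = 122.9 rad/s
τ = P_out/ω = 125328/122.9 = 1020 N·m

1020 N·m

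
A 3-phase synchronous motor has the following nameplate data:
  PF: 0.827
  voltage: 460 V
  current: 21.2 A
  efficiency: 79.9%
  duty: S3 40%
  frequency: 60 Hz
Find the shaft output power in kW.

P_in = √3·V·I·cosφ = 1.732 × 460 × 21.2 × 0.827 = 13968 W
P_out = η·P_in = 0.799 × 13968 = 11160 W

11.2 kW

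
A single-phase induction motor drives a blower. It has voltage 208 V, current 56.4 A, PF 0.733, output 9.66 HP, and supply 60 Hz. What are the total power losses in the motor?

1.39 kW

P_in = V·I·cosφ = 208×56.4×0.733 = 8599 W
P_out = 9.66×746 = 7206 W
Losses = P_in − P_out = 8599 − 7206 = 1393 W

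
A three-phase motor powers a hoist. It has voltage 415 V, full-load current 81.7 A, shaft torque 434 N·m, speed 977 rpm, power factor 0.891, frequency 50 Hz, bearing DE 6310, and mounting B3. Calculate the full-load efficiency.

84.9 %

ω = 2π × 977/60 = 102.3 rad/s; P_out = τω = 434 × 102.3 = 44398 W
P_in = √3·V_L·I_L·cosφ = 1.732 × 415 × 81.7 × 0.891 = 52323 W
η = P_out / P_in = 44398 / 52323 = 0.849 = 84.9%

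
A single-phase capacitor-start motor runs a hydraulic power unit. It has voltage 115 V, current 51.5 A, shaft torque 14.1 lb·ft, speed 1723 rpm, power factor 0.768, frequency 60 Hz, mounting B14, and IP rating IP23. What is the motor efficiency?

75.8 %

τ = 14.1 lb·ft × 1.356 = 19.12 N·m
ω = 2π × 1723/60 = 180.4 rad/s; P_out = τω = 19.12 × 180.4 = 3449 W
P_in = V·I·cosφ = 115 × 51.5 × 0.768 = 4548 W
η = P_out / P_in = 3449 / 4548 = 0.758 = 75.8%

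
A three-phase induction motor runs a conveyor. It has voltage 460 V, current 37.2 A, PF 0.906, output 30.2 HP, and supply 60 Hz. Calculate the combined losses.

4.32 kW

P_in = √3·V·I·cosφ = 1.732×460×37.2×0.906 = 26852 W
P_out = 30.2×746 = 22529 W
Losses = P_in − P_out = 26852 − 22529 = 4323 W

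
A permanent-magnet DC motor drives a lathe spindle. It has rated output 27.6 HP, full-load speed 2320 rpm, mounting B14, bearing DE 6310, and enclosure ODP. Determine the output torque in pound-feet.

P_out = 27.6 × 746 = 20590 W
ω = 2π × 2320/60 = 242.9 rad/s
τ = P_out/ω = 20590/242.9 = 84.77 N·m
In lb·ft: 84.77/1.356 = 62.5 lb·ft

62.5 lb·ft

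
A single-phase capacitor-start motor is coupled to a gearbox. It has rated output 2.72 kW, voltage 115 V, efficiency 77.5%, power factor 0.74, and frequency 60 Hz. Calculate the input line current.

P_out = 2.72 kW = 2720 W
P_in = P_out / η = 2720 / 0.775 = 3510 W
I = P_in / (V·cosφ) = 3510 / (115 × 0.74) = 41.2 A

41.2 A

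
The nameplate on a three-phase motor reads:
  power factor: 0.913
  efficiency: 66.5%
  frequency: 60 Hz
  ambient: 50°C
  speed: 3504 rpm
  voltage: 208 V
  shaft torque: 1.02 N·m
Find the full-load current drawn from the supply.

ω = 2π×3504/60 = 366.9 rad/s; P_out = τω = 1.02 × 366.9 = 374 W
P_in = P_out / η = 374 / 0.665 = 562 W
I_L = P_in / (√3·V_L·cosφ) = 562 / (1.732 × 208 × 0.913) = 1.71 A

1.71 A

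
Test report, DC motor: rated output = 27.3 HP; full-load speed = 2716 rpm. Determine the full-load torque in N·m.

P_out = 27.3 × 746 = 20366 W
ω = 2π × 2716/60 = 284.4 rad/s
τ = P_out/ω = 20366/284.4 = 71.6 N·m

71.6 N·m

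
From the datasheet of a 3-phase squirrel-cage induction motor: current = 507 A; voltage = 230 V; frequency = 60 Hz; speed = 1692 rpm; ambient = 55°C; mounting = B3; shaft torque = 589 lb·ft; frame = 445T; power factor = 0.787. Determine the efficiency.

τ = 589 lb·ft × 1.356 = 798.7 N·m
ω = 2π × 1692/60 = 177.2 rad/s; P_out = τω = 798.7 × 177.2 = 141530 W
P_in = √3·V_L·I_L·cosφ = 1.732 × 230 × 507 × 0.787 = 158949 W
η = P_out / P_in = 141530 / 158949 = 0.890 = 89.0%

89.0 %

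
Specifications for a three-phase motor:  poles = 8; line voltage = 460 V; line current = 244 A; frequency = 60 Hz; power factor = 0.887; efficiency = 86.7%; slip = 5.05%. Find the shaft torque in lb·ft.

1230 lb·ft

P_in = √3·V·I·cosφ = 1.732 × 460 × 244 × 0.887 = 172433 W
P_out = η·P_in = 0.867 × 172433 = 149499 W
n_s = 120×60/8 = 900 rpm; n = 900×(1−0.0505) = 855 rpm
ω = 2π×855/60 = 89.54 rad/s
τ = P_out/ω = 149499/89.54 = 1670 N·m
In lb·ft: 1670/1.356 = 1230 lb·ft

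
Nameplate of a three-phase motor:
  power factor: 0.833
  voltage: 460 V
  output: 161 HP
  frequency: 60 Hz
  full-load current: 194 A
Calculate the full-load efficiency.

93.3 %

P_out = 161 × 746 = 120106 W
P_in = √3·V_L·I_L·cosφ = 1.732 × 460 × 194 × 0.833 = 128752 W
η = P_out / P_in = 120106 / 128752 = 0.933 = 93.3%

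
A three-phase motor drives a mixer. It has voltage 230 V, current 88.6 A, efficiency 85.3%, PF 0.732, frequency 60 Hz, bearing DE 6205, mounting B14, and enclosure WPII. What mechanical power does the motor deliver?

P_in = √3·V·I·cosφ = 1.732 × 230 × 88.6 × 0.732 = 25836 W
P_out = η·P_in = 0.853 × 25836 = 22038 W

22 kW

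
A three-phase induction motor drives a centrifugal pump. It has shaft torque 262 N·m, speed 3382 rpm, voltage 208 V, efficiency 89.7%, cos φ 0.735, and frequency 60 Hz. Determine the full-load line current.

ω = 2π×3382/60 = 354.2 rad/s; P_out = τω = 262 × 354.2 = 92800 W
P_in = P_out / η = 92800 / 0.897 = 103456 W
I_L = P_in / (√3·V_L·cosφ) = 103456 / (1.732 × 208 × 0.735) = 391 A

391 A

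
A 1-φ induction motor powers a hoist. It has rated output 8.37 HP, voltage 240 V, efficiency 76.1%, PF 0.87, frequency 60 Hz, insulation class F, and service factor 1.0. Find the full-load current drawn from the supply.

39.3 A

P_out = 8.37 × 746 = 6244 W
P_in = P_out / η = 6244 / 0.761 = 8205 W
I = P_in / (V·cosφ) = 8205 / (240 × 0.87) = 39.3 A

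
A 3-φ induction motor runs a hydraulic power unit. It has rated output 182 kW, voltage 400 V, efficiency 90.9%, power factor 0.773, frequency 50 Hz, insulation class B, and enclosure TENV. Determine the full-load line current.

374 A

P_out = 182 kW = 182000 W
P_in = P_out / η = 182000 / 0.909 = 200220 W
I_L = P_in / (√3·V_L·cosφ) = 200220 / (1.732 × 400 × 0.773) = 374 A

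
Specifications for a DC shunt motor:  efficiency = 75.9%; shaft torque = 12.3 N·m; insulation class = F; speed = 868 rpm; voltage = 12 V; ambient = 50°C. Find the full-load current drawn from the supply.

123 A

ω = 2π×868/60 = 90.9 rad/s; P_out = τω = 12.3 × 90.9 = 1118 W
P_in = P_out / η = 1118 / 0.759 = 1473 W
I = P_in / V = 1473 / 12 = 123 A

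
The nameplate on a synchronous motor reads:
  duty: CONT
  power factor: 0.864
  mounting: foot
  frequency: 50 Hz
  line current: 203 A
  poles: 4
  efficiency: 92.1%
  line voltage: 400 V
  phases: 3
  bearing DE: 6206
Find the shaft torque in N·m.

712 N·m

P_in = √3·V·I·cosφ = 1.732 × 400 × 203 × 0.864 = 121512 W
P_out = η·P_in = 0.921 × 121512 = 111913 W
n = n_s = 120×50/4 = 1500 rpm (synchronous)
ω = 2π×1500/60 = 157.1 rad/s
τ = P_out/ω = 111913/157.1 = 712 N·m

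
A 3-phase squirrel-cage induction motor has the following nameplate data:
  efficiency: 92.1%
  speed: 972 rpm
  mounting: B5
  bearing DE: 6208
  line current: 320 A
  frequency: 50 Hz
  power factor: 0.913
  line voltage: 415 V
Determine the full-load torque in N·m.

P_in = √3·V·I·cosφ = 1.732 × 415 × 320 × 0.913 = 209999 W
P_out = η·P_in = 0.921 × 209999 = 193409 W
n = 972 rpm
ω = 2π×972/60 = 101.8 rad/s
τ = P_out/ω = 193409/101.8 = 1900 N·m

1900 N·m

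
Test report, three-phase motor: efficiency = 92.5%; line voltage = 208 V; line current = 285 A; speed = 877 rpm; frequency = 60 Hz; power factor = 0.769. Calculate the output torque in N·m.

P_in = √3·V·I·cosφ = 1.732 × 208 × 285 × 0.769 = 78956 W
P_out = η·P_in = 0.925 × 78956 = 73034 W
n = 877 rpm
ω = 2π×877/60 = 91.84 rad/s
τ = P_out/ω = 73034/91.84 = 795 N·m

795 N·m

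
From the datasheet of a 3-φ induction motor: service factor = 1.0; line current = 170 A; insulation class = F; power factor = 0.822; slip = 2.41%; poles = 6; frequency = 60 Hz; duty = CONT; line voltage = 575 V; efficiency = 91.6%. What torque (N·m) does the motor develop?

1040 N·m

P_in = √3·V·I·cosφ = 1.732 × 575 × 170 × 0.822 = 139167 W
P_out = η·P_in = 0.916 × 139167 = 127477 W
n_s = 120×60/6 = 1200 rpm; n = 1200×(1−0.0241) = 1171 rpm
ω = 2π×1171/60 = 122.6 rad/s
τ = P_out/ω = 127477/122.6 = 1040 N·m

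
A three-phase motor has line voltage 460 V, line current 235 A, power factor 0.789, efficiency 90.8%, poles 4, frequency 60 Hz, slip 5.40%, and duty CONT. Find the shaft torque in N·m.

752 N·m

P_in = √3·V·I·cosφ = 1.732 × 460 × 235 × 0.789 = 147724 W
P_out = η·P_in = 0.908 × 147724 = 134133 W
n_s = 120×60/4 = 1800 rpm; n = 1800×(1−0.054) = 1703 rpm
ω = 2π×1703/60 = 178.3 rad/s
τ = P_out/ω = 134133/178.3 = 752 N·m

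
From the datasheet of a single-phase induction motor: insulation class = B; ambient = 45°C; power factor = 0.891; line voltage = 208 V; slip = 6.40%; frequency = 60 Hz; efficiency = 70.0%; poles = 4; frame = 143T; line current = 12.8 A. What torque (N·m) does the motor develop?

P_in = V·I·cosφ = 208 × 12.8 × 0.891 = 2372 W
P_out = η·P_in = 0.7 × 2372 = 1660 W
n_s = 120×60/4 = 1800 rpm; n = 1800×(1−0.064) = 1685 rpm
ω = 2π×1685/60 = 176.5 rad/s
τ = P_out/ω = 1660/176.5 = 9.41 N·m

9.41 N·m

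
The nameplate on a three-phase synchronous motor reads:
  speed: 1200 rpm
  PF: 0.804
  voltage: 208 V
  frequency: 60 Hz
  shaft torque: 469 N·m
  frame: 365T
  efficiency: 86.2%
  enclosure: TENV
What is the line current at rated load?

236 A

ω = 2π×1200/60 = 125.7 rad/s; P_out = τω = 469 × 125.7 = 58953 W
P_in = P_out / η = 58953 / 0.862 = 68391 W
I_L = P_in / (√3·V_L·cosφ) = 68391 / (1.732 × 208 × 0.804) = 236 A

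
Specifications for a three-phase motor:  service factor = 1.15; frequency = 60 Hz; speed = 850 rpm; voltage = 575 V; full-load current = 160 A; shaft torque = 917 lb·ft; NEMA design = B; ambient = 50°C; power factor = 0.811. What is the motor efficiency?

85.6 %

τ = 917 lb·ft × 1.356 = 1243 N·m
ω = 2π × 850/60 = 89.01 rad/s; P_out = τω = 1243 × 89.01 = 110639 W
P_in = √3·V_L·I_L·cosφ = 1.732 × 575 × 160 × 0.811 = 129228 W
η = P_out / P_in = 110639 / 129228 = 0.856 = 85.6%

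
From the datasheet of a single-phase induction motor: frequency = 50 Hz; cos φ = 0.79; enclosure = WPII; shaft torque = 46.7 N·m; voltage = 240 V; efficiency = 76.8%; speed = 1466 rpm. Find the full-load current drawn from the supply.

ω = 2π×1466/60 = 153.5 rad/s; P_out = τω = 46.7 × 153.5 = 7168 W
P_in = P_out / η = 7168 / 0.768 = 9333 W
I = P_in / (V·cosφ) = 9333 / (240 × 0.79) = 49.2 A

49.2 A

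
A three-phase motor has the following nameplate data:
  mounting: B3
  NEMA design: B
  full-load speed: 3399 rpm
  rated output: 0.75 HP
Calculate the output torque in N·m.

1.57 N·m

P_out = 0.75 × 746 = 560 W
ω = 2π × 3399/60 = 355.9 rad/s
τ = P_out/ω = 560/355.9 = 1.57 N·m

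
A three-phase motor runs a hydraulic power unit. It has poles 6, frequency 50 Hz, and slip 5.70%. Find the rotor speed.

943 rpm

n_s = 120f/p = 120×50/6 = 1000 rpm
n = n_s(1 − s) = 1000 × (1 − 0.057) = 943 rpm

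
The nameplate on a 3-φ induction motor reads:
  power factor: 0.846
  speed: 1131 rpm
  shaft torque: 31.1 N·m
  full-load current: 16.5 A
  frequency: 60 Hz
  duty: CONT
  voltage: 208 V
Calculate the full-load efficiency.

73.2 %

ω = 2π × 1131/60 = 118.4 rad/s; P_out = τω = 31.1 × 118.4 = 3682 W
P_in = √3·V_L·I_L·cosφ = 1.732 × 208 × 16.5 × 0.846 = 5029 W
η = P_out / P_in = 3682 / 5029 = 0.732 = 73.2%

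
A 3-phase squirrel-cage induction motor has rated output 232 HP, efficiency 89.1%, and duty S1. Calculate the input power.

194 kW

P_out = 232 × 746 = 173072 W
P_in = P_out/η = 173072/0.891 = 194245 W = 194 kW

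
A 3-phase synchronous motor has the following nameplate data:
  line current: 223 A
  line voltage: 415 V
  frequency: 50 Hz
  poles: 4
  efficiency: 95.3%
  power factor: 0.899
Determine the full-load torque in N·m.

P_in = √3·V·I·cosφ = 1.732 × 415 × 223 × 0.899 = 144099 W
P_out = η·P_in = 0.953 × 144099 = 137326 W
n = n_s = 120×50/4 = 1500 rpm (synchronous)
ω = 2π×1500/60 = 157.1 rad/s
τ = P_out/ω = 137326/157.1 = 874 N·m

874 N·m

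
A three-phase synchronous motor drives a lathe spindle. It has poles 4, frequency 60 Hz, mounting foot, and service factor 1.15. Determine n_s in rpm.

1800 rpm

n_s = 120f/p = 120×60/4 = 1800 rpm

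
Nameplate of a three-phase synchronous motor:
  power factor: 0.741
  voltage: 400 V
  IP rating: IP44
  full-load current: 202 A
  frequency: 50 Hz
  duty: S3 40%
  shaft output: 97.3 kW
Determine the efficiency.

93.8 %

P_out = 97.3 kW = 97300 W
P_in = √3·V_L·I_L·cosφ = 1.732 × 400 × 202 × 0.741 = 103700 W
η = P_out / P_in = 97300 / 103700 = 0.938 = 93.8%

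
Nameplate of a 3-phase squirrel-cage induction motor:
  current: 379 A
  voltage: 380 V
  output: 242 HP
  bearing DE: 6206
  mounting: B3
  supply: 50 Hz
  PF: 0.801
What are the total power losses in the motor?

P_in = √3·V·I·cosφ = 1.732×380×379×0.801 = 199804 W
P_out = 242×746 = 180532 W
Losses = P_in − P_out = 199804 − 180532 = 19272 W

19.3 kW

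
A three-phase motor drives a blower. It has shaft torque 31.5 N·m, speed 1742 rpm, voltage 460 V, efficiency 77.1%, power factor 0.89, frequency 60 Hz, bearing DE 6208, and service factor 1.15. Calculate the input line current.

10.5 A

ω = 2π×1742/60 = 182.4 rad/s; P_out = τω = 31.5 × 182.4 = 5746 W
P_in = P_out / η = 5746 / 0.771 = 7453 W
I_L = P_in / (√3·V_L·cosφ) = 7453 / (1.732 × 460 × 0.89) = 10.5 A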